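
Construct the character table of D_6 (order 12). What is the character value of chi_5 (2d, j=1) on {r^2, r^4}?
Conjugacy classes: {e} of size 1, {r^3} of size 1, {r^1, r^5} of size 2, {r^2, r^4} of size 2, {s, sr^2, ...} of size 3, {sr, sr^3, ...} of size 3.
Character table:
  irrep \ class              {e} (size 1)  {r^3} (size 1)  {r^1, r^5} (size 2)  {r^2, r^4} (size 2)  {s, sr^2, ...} (size 3)  {sr, sr^3, ...} (size 3)
  chi_1 (triv)               1             1               1                    1                    1                        1                       
  chi_2 (sign: r->1, s->-1)  1             1               1                    1                    -1                       -1                      
  chi_3 (r->-1, s->1)        1             -1              -1                   1                    1                        -1                      
  chi_4 (r->-1, s->-1)       1             -1              -1                   1                    -1                       1                       
  chi_5 (2d, j=1)            2             -2              1                    -1                   0                        0                       
  chi_6 (2d, j=2)            2             2               -1                   -1                   0                        0                       

Spot check: chi_5 (2d, j=1) on {r^2, r^4} = -1.

Working: D_6 has order 2*6 = 12 with 6 conjugacy classes, hence 6 irreducibles. Sum of squared dims 1 + 1 + 1 + 1 + 4 + 4 = 12 = |G|. Linear characters come from the abelianisation; the 2-dimensional irreps have character r^k -> 2*cos(2*pi*j*k/6), reflections -> 0.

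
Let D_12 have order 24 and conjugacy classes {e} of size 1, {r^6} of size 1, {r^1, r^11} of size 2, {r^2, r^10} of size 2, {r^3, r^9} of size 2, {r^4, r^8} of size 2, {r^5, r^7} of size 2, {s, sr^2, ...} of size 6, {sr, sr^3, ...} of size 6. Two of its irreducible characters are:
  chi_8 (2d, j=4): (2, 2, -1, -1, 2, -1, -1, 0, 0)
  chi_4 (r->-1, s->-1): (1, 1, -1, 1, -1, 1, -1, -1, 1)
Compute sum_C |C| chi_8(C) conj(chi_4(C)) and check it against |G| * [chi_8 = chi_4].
Sum = 0; so <chi_8, chi_4> = 0 (distinct irreducibles are orthogonal).

Explanation: Compute term by term over conjugacy classes (|C| * chi_8(C) * conj(chi_4(C))):
  1*(2)*conj(1) + 1*(2)*conj(1) + 2*(-1)*conj(-1) + 2*(-1)*conj(1) + 2*(2)*conj(-1) + 2*(-1)*conj(1) + 2*(-1)*conj(-1) + 6*(0)*conj(-1) + 6*(0)*conj(1)
  = (2) + (2) + (2) + (-2) + (-4) + (-2) + (2) + (0) + (0)
  = 0.
Dividing by |G| = 24 gives 0/24 = 0, matching the row-orthogonality relation <chi_8, chi_4> = [chi_8 = chi_4].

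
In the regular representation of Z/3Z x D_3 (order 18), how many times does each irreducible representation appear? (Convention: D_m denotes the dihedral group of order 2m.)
Each irreducible V_i of dimension d_i appears with multiplicity d_i, i.e. rho_reg = (direct sum over all irreducibles V_i) d_i V_i. The irreducible dimensions for Z/3Z x D_3 are 1, 1, 1, 1, 1, 1, 2, 2, 2: 6 irreducibles of dimension 1, each with multiplicity 1; 3 irreducibles of dimension 2, each with multiplicity 2. Total dimension 6*1*1 + 3*2*2 = 18 = |G|.

Solution. General theorem: in the regular representation of a finite group G, each irreducible appears with multiplicity equal to its dimension. Check: dim(rho_reg) = sum d_i^2 = 1 + 1 + 1 + 1 + 1 + 1 + 4 + 4 + 4 = 18 = |G|.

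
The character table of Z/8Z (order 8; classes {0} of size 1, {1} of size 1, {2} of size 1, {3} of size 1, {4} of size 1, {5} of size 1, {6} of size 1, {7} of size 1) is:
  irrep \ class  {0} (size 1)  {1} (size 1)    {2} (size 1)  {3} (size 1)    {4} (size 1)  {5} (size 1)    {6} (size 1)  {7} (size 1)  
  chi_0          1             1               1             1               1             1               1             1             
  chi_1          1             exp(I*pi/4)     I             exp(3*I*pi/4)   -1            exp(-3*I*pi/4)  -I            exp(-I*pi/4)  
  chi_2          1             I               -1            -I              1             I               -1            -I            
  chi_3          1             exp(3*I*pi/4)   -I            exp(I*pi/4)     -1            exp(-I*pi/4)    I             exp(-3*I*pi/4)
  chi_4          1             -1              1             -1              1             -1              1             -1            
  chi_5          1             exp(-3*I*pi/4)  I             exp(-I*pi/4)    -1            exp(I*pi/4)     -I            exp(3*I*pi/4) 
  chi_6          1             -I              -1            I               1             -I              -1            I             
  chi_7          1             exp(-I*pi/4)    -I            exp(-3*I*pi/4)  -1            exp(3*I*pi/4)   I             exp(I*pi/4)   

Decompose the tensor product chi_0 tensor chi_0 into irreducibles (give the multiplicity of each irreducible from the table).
chi_0 tensor chi_0 = chi_0 (all other irreducibles have multiplicity 0).

Why: The character of a tensor product is the pointwise product (chi_0 * chi_0)(C) = chi_0(C) * chi_0(C):
  {0}: (1)*(1), {1}: (1)*(1), {2}: (1)*(1), {3}: (1)*(1), {4}: (1)*(1), {5}: (1)*(1), {6}: (1)*(1), {7}: (1)*(1)
so (chi_0 * chi_0) takes values
  {0} -> 1, {1} -> 1, {2} -> 1, {3} -> 1, {4} -> 1, {5} -> 1, {6} -> 1, {7} -> 1.
Now take the inner product of this character with each irreducible chi from the table, <chi_0*chi_0, chi> = (1/8) sum_C |C| (chi_0*chi_0)(C) conj(chi(C)):
  <chi_0*chi_0, chi_0> = (1/8)[1*(1)*conj(1) + 1*(1)*conj(1) + 1*(1)*conj(1) + 1*(1)*conj(1) + 1*(1)*conj(1) + 1*(1)*conj(1) + 1*(1)*conj(1) + 1*(1)*conj(1)]
      = (1/8)[(1) + (1) + (1) + (1) + (1) + (1) + (1) + (1)] = 8/8 = 1
  <chi_0*chi_0, chi_1> = (1/8)[1*(1)*conj(1) + 1*(1)*conj(exp(I*pi/4)) + 1*(1)*conj(I) + 1*(1)*conj(exp(3*I*pi/4)) + 1*(1)*conj(-1) + 1*(1)*conj(exp(-3*I*pi/4)) + 1*(1)*conj(-I) + 1*(1)*conj(exp(-I*pi/4))]
      = (1/8)[(1) + (exp(-I*pi/4)) + (-I) + (exp(-3*I*pi/4)) + (-1) + (exp(3*I*pi/4)) + (I) + (exp(I*pi/4))] = 0/8 = 0
  <chi_0*chi_0, chi_2> = (1/8)[1*(1)*conj(1) + 1*(1)*conj(I) + 1*(1)*conj(-1) + 1*(1)*conj(-I) + 1*(1)*conj(1) + 1*(1)*conj(I) + 1*(1)*conj(-1) + 1*(1)*conj(-I)]
      = (1/8)[(1) + (-I) + (-1) + (I) + (1) + (-I) + (-1) + (I)] = 0/8 = 0
  <chi_0*chi_0, chi_3> = (1/8)[1*(1)*conj(1) + 1*(1)*conj(exp(3*I*pi/4)) + 1*(1)*conj(-I) + 1*(1)*conj(exp(I*pi/4)) + 1*(1)*conj(-1) + 1*(1)*conj(exp(-I*pi/4)) + 1*(1)*conj(I) + 1*(1)*conj(exp(-3*I*pi/4))]
      = (1/8)[(1) + (exp(-3*I*pi/4)) + (I) + (exp(-I*pi/4)) + (-1) + (exp(I*pi/4)) + (-I) + (exp(3*I*pi/4))] = 0/8 = 0
  <chi_0*chi_0, chi_4> = (1/8)[1*(1)*conj(1) + 1*(1)*conj(-1) + 1*(1)*conj(1) + 1*(1)*conj(-1) + 1*(1)*conj(1) + 1*(1)*conj(-1) + 1*(1)*conj(1) + 1*(1)*conj(-1)]
      = (1/8)[(1) + (-1) + (1) + (-1) + (1) + (-1) + (1) + (-1)] = 0/8 = 0
  <chi_0*chi_0, chi_5> = (1/8)[1*(1)*conj(1) + 1*(1)*conj(exp(-3*I*pi/4)) + 1*(1)*conj(I) + 1*(1)*conj(exp(-I*pi/4)) + 1*(1)*conj(-1) + 1*(1)*conj(exp(I*pi/4)) + 1*(1)*conj(-I) + 1*(1)*conj(exp(3*I*pi/4))]
      = (1/8)[(1) + (exp(3*I*pi/4)) + (-I) + (exp(I*pi/4)) + (-1) + (exp(-I*pi/4)) + (I) + (exp(-3*I*pi/4))] = 0/8 = 0
  <chi_0*chi_0, chi_6> = (1/8)[1*(1)*conj(1) + 1*(1)*conj(-I) + 1*(1)*conj(-1) + 1*(1)*conj(I) + 1*(1)*conj(1) + 1*(1)*conj(-I) + 1*(1)*conj(-1) + 1*(1)*conj(I)]
      = (1/8)[(1) + (I) + (-1) + (-I) + (1) + (I) + (-1) + (-I)] = 0/8 = 0
  <chi_0*chi_0, chi_7> = (1/8)[1*(1)*conj(1) + 1*(1)*conj(exp(-I*pi/4)) + 1*(1)*conj(-I) + 1*(1)*conj(exp(-3*I*pi/4)) + 1*(1)*conj(-1) + 1*(1)*conj(exp(3*I*pi/4)) + 1*(1)*conj(I) + 1*(1)*conj(exp(I*pi/4))]
      = (1/8)[(1) + (exp(I*pi/4)) + (I) + (exp(3*I*pi/4)) + (-1) + (exp(-3*I*pi/4)) + (-I) + (exp(-I*pi/4))] = 0/8 = 0
(Exp terms are combined using exp(i*s)*conj(exp(i*t)) = exp(i*(s-t)), and sums of them are collapsed using the identity that for every m > 1 the m distinct m-th roots of unity sum to 0, e.g. 1 + exp(2*I*pi/3) + exp(-2*I*pi/3) = 0.)
Hence the multiplicities are chi_0: 1. Dimension check: dim(chi_0)*dim(chi_0) = 1*1 = 1 and sum (mult * dim) = 1*1 = 1.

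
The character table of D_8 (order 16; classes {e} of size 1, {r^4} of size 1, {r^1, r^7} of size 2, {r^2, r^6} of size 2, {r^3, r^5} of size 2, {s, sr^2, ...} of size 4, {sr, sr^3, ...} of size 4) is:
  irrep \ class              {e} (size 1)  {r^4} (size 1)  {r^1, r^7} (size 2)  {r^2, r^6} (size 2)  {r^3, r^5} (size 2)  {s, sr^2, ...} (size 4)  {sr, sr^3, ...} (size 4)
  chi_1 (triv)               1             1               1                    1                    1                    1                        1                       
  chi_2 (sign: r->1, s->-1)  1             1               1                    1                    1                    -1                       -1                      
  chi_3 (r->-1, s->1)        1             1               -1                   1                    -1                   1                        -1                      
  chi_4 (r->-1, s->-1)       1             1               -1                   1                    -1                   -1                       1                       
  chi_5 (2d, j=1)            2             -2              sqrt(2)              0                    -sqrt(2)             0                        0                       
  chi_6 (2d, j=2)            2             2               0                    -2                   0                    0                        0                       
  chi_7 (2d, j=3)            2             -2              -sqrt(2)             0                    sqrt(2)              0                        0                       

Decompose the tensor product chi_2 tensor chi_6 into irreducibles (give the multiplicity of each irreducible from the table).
chi_2 tensor chi_6 = chi_6 (all other irreducibles have multiplicity 0).

Derivation: The character of a tensor product is the pointwise product (chi_2 * chi_6)(C) = chi_2(C) * chi_6(C):
  {e}: (1)*(2), {r^4}: (1)*(2), {r^1, r^7}: (1)*(0), {r^2, r^6}: (1)*(-2), {r^3, r^5}: (1)*(0), {s, sr^2, ...}: (-1)*(0), {sr, sr^3, ...}: (-1)*(0)
so (chi_2 * chi_6) takes values
  {e} -> 2, {r^4} -> 2, {r^1, r^7} -> 0, {r^2, r^6} -> -2, {r^3, r^5} -> 0, {s, sr^2, ...} -> 0, {sr, sr^3, ...} -> 0.
Now take the inner product of this character with each irreducible chi from the table, <chi_2*chi_6, chi> = (1/16) sum_C |C| (chi_2*chi_6)(C) conj(chi(C)):
  <chi_2*chi_6, chi_1> = (1/16)[1*(2)*conj(1) + 1*(2)*conj(1) + 2*(0)*conj(1) + 2*(-2)*conj(1) + 2*(0)*conj(1) + 4*(0)*conj(1) + 4*(0)*conj(1)]
      = (1/16)[(2) + (2) + (0) + (-4) + (0) + (0) + (0)] = 0/16 = 0
  <chi_2*chi_6, chi_2> = (1/16)[1*(2)*conj(1) + 1*(2)*conj(1) + 2*(0)*conj(1) + 2*(-2)*conj(1) + 2*(0)*conj(1) + 4*(0)*conj(-1) + 4*(0)*conj(-1)]
      = (1/16)[(2) + (2) + (0) + (-4) + (0) + (0) + (0)] = 0/16 = 0
  <chi_2*chi_6, chi_3> = (1/16)[1*(2)*conj(1) + 1*(2)*conj(1) + 2*(0)*conj(-1) + 2*(-2)*conj(1) + 2*(0)*conj(-1) + 4*(0)*conj(1) + 4*(0)*conj(-1)]
      = (1/16)[(2) + (2) + (0) + (-4) + (0) + (0) + (0)] = 0/16 = 0
  <chi_2*chi_6, chi_4> = (1/16)[1*(2)*conj(1) + 1*(2)*conj(1) + 2*(0)*conj(-1) + 2*(-2)*conj(1) + 2*(0)*conj(-1) + 4*(0)*conj(-1) + 4*(0)*conj(1)]
      = (1/16)[(2) + (2) + (0) + (-4) + (0) + (0) + (0)] = 0/16 = 0
  <chi_2*chi_6, chi_5> = (1/16)[1*(2)*conj(2) + 1*(2)*conj(-2) + 2*(0)*conj(sqrt(2)) + 2*(-2)*conj(0) + 2*(0)*conj(-sqrt(2)) + 4*(0)*conj(0) + 4*(0)*conj(0)]
      = (1/16)[(4) + (-4) + (0) + (0) + (0) + (0) + (0)] = 0/16 = 0
  <chi_2*chi_6, chi_6> = (1/16)[1*(2)*conj(2) + 1*(2)*conj(2) + 2*(0)*conj(0) + 2*(-2)*conj(-2) + 2*(0)*conj(0) + 4*(0)*conj(0) + 4*(0)*conj(0)]
      = (1/16)[(4) + (4) + (0) + (8) + (0) + (0) + (0)] = 16/16 = 1
  <chi_2*chi_6, chi_7> = (1/16)[1*(2)*conj(2) + 1*(2)*conj(-2) + 2*(0)*conj(-sqrt(2)) + 2*(-2)*conj(0) + 2*(0)*conj(sqrt(2)) + 4*(0)*conj(0) + 4*(0)*conj(0)]
      = (1/16)[(4) + (-4) + (0) + (0) + (0) + (0) + (0)] = 0/16 = 0
Hence the multiplicities are chi_6: 1. Dimension check: dim(chi_2)*dim(chi_6) = 1*2 = 2 and sum (mult * dim) = 1*2 = 2.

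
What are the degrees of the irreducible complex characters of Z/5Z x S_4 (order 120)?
Dimensions: 1, 1, 1, 1, 1, 1, 1, 1, 1, 1, 2, 2, 2, 2, 2, 3, 3, 3, 3, 3, 3, 3, 3, 3, 3

Proof sketch: There are 25 irreducibles (= number of conjugacy classes). Their dimensions d_i satisfy sum d_i^2 = |G| = 120: 1 + 1 + 1 + 1 + 1 + 1 + 1 + 1 + 1 + 1 + 4 + 4 + 4 + 4 + 4 + 9 + 9 + 9 + 9 + 9 + 9 + 9 + 9 + 9 + 9 = 120. (For the product with Z/5Z: each of the 5 1-dim characters of Z/5Z tensors with each irrep of S_4, giving 5 copies of each S_4-dimension.)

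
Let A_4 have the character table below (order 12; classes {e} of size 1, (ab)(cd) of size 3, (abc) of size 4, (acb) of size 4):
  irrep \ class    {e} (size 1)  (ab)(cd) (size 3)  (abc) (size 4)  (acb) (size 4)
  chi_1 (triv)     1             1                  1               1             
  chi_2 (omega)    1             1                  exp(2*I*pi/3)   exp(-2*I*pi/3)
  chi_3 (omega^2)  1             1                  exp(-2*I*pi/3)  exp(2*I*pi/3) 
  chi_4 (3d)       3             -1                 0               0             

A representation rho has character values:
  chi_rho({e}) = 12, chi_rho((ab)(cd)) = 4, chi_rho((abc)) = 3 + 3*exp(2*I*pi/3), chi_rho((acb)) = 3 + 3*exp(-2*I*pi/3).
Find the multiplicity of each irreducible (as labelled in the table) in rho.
Multiplicities: chi_1: 3, chi_2: 3, chi_3: 0, chi_4: 2.

Why: Use <chi_rho, chi> = (1/|G|) sum_C |C| * chi_rho(C) * conj(chi(C)) with |G| = 12 for each irreducible chi in the table:
  <chi_rho, chi_1> = (1/12)[1*(12)*conj(1) + 3*(4)*conj(1) + 4*(3 + 3*exp(2*I*pi/3))*conj(1) + 4*(3 + 3*exp(-2*I*pi/3))*conj(1)]
      = (1/12)[(12) + (12) + (12 + 12*exp(2*I*pi/3)) + (12 + 12*exp(-2*I*pi/3))] = 36/12 = 3
  <chi_rho, chi_2> = (1/12)[1*(12)*conj(1) + 3*(4)*conj(1) + 4*(3 + 3*exp(2*I*pi/3))*conj(exp(2*I*pi/3)) + 4*(3 + 3*exp(-2*I*pi/3))*conj(exp(-2*I*pi/3))]
      = (1/12)[(12) + (12) + (12 + 12*exp(-2*I*pi/3)) + (12 + 12*exp(2*I*pi/3))] = 36/12 = 3
  <chi_rho, chi_3> = (1/12)[1*(12)*conj(1) + 3*(4)*conj(1) + 4*(3 + 3*exp(2*I*pi/3))*conj(exp(-2*I*pi/3)) + 4*(3 + 3*exp(-2*I*pi/3))*conj(exp(2*I*pi/3))]
      = (1/12)[(12) + (12) + (-12) + (-12)] = 0/12 = 0
  <chi_rho, chi_4> = (1/12)[1*(12)*conj(3) + 3*(4)*conj(-1) + 4*(3 + 3*exp(2*I*pi/3))*conj(0) + 4*(3 + 3*exp(-2*I*pi/3))*conj(0)]
      = (1/12)[(36) + (-12) + (0) + (0)] = 24/12 = 2
(Exp terms are combined using exp(i*s)*conj(exp(i*t)) = exp(i*(s-t)), and sums of them are collapsed using the identity that for every m > 1 the m distinct m-th roots of unity sum to 0, e.g. 1 + exp(2*I*pi/3) + exp(-2*I*pi/3) = 0.)
Dimension check: dim(rho) = sum (mult * dim) = 3*1 + 3*1 + 0*1 + 2*3 = 12 = chi_rho(e) = 12.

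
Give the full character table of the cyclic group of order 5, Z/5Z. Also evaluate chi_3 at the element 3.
Character table of Z/5Z (irreps indexed chi_0,...,chi_4 with chi_k(m) = zeta_5^(k*m), zeta_5 = exp(2*pi*i/5)):
  irrep \ class  {0} (size 1)  {1} (size 1)    {2} (size 1)    {3} (size 1)    {4} (size 1)  
  chi_0          1             1               1               1               1             
  chi_1          1             exp(2*I*pi/5)   exp(4*I*pi/5)   exp(-4*I*pi/5)  exp(-2*I*pi/5)
  chi_2          1             exp(4*I*pi/5)   exp(-2*I*pi/5)  exp(2*I*pi/5)   exp(-4*I*pi/5)
  chi_3          1             exp(-4*I*pi/5)  exp(2*I*pi/5)   exp(-2*I*pi/5)  exp(4*I*pi/5) 
  chi_4          1             exp(-2*I*pi/5)  exp(-4*I*pi/5)  exp(4*I*pi/5)   exp(2*I*pi/5) 

Spot check: chi_3(3) = zeta_5^(3*3) = zeta_5^9 = exp(-2*I*pi/5).

Argument: Z/5Z is abelian, so all 5 irreducible complex representations are 1-dimensional. They are given by chi_k(m) = zeta_5^(k*m) for k = 0,...,4. Row orthogonality: sum_m chi_k(m) conj(chi_l(m)) = 5 * [k = l].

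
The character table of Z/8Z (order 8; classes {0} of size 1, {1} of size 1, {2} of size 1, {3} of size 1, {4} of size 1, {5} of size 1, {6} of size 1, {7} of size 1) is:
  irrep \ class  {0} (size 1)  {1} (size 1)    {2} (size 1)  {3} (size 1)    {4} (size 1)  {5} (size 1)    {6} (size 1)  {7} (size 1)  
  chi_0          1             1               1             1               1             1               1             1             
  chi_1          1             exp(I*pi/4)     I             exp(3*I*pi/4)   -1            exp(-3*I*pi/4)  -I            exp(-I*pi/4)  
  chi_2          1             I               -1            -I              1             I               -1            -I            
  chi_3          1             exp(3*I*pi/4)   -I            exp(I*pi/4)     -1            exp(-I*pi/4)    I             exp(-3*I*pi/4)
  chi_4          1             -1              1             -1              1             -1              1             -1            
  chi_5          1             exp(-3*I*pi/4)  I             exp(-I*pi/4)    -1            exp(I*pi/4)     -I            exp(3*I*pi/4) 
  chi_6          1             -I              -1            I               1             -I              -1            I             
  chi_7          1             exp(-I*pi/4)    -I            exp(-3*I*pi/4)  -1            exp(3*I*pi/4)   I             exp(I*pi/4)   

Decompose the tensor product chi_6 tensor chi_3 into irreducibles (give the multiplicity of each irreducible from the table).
chi_6 tensor chi_3 = chi_1 (all other irreducibles have multiplicity 0).

Details: The character of a tensor product is the pointwise product (chi_6 * chi_3)(C) = chi_6(C) * chi_3(C):
  {0}: (1)*(1), {1}: (-I)*(exp(3*I*pi/4)), {2}: (-1)*(-I), {3}: (I)*(exp(I*pi/4)), {4}: (1)*(-1), {5}: (-I)*(exp(-I*pi/4)), {6}: (-1)*(I), {7}: (I)*(exp(-3*I*pi/4))
so (chi_6 * chi_3) takes values
  {0} -> 1, {1} -> -exp(-3*I*pi/4), {2} -> I, {3} -> exp(3*I*pi/4), {4} -> -1, {5} -> -exp(I*pi/4), {6} -> -I, {7} -> exp(-I*pi/4).
Now take the inner product of this character with each irreducible chi from the table, <chi_6*chi_3, chi> = (1/8) sum_C |C| (chi_6*chi_3)(C) conj(chi(C)):
  <chi_6*chi_3, chi_0> = (1/8)[1*(1)*conj(1) + 1*(-exp(-3*I*pi/4))*conj(1) + 1*(I)*conj(1) + 1*(exp(3*I*pi/4))*conj(1) + 1*(-1)*conj(1) + 1*(-exp(I*pi/4))*conj(1) + 1*(-I)*conj(1) + 1*(exp(-I*pi/4))*conj(1)]
      = (1/8)[(1) + (-exp(-3*I*pi/4)) + (I) + (exp(3*I*pi/4)) + (-1) + (-exp(I*pi/4)) + (-I) + (exp(-I*pi/4))] = 0/8 = 0
  <chi_6*chi_3, chi_1> = (1/8)[1*(1)*conj(1) + 1*(-exp(-3*I*pi/4))*conj(exp(I*pi/4)) + 1*(I)*conj(I) + 1*(exp(3*I*pi/4))*conj(exp(3*I*pi/4)) + 1*(-1)*conj(-1) + 1*(-exp(I*pi/4))*conj(exp(-3*I*pi/4)) + 1*(-I)*conj(-I) + 1*(exp(-I*pi/4))*conj(exp(-I*pi/4))]
      = (1/8)[(1) + (1) + (1) + (1) + (1) + (1) + (1) + (1)] = 8/8 = 1
  <chi_6*chi_3, chi_2> = (1/8)[1*(1)*conj(1) + 1*(-exp(-3*I*pi/4))*conj(I) + 1*(I)*conj(-1) + 1*(exp(3*I*pi/4))*conj(-I) + 1*(-1)*conj(1) + 1*(-exp(I*pi/4))*conj(I) + 1*(-I)*conj(-1) + 1*(exp(-I*pi/4))*conj(-I)]
      = (1/8)[(1) + (exp(-I*pi/4)) + (-I) + (exp(-3*I*pi/4)) + (-1) + (exp(3*I*pi/4)) + (I) + (exp(I*pi/4))] = 0/8 = 0
  <chi_6*chi_3, chi_3> = (1/8)[1*(1)*conj(1) + 1*(-exp(-3*I*pi/4))*conj(exp(3*I*pi/4)) + 1*(I)*conj(-I) + 1*(exp(3*I*pi/4))*conj(exp(I*pi/4)) + 1*(-1)*conj(-1) + 1*(-exp(I*pi/4))*conj(exp(-I*pi/4)) + 1*(-I)*conj(I) + 1*(exp(-I*pi/4))*conj(exp(-3*I*pi/4))]
      = (1/8)[(1) + (-I) + (-1) + (I) + (1) + (-I) + (-1) + (I)] = 0/8 = 0
  <chi_6*chi_3, chi_4> = (1/8)[1*(1)*conj(1) + 1*(-exp(-3*I*pi/4))*conj(-1) + 1*(I)*conj(1) + 1*(exp(3*I*pi/4))*conj(-1) + 1*(-1)*conj(1) + 1*(-exp(I*pi/4))*conj(-1) + 1*(-I)*conj(1) + 1*(exp(-I*pi/4))*conj(-1)]
      = (1/8)[(1) + (exp(-3*I*pi/4)) + (I) + (-exp(3*I*pi/4)) + (-1) + (exp(I*pi/4)) + (-I) + (-exp(-I*pi/4))] = 0/8 = 0
  <chi_6*chi_3, chi_5> = (1/8)[1*(1)*conj(1) + 1*(-exp(-3*I*pi/4))*conj(exp(-3*I*pi/4)) + 1*(I)*conj(I) + 1*(exp(3*I*pi/4))*conj(exp(-I*pi/4)) + 1*(-1)*conj(-1) + 1*(-exp(I*pi/4))*conj(exp(I*pi/4)) + 1*(-I)*conj(-I) + 1*(exp(-I*pi/4))*conj(exp(3*I*pi/4))]
      = (1/8)[(1) + (-1) + (1) + (-1) + (1) + (-1) + (1) + (-1)] = 0/8 = 0
  <chi_6*chi_3, chi_6> = (1/8)[1*(1)*conj(1) + 1*(-exp(-3*I*pi/4))*conj(-I) + 1*(I)*conj(-1) + 1*(exp(3*I*pi/4))*conj(I) + 1*(-1)*conj(1) + 1*(-exp(I*pi/4))*conj(-I) + 1*(-I)*conj(-1) + 1*(exp(-I*pi/4))*conj(I)]
      = (1/8)[(1) + (-exp(-I*pi/4)) + (-I) + (-exp(-3*I*pi/4)) + (-1) + (-exp(3*I*pi/4)) + (I) + (-exp(I*pi/4))] = 0/8 = 0
  <chi_6*chi_3, chi_7> = (1/8)[1*(1)*conj(1) + 1*(-exp(-3*I*pi/4))*conj(exp(-I*pi/4)) + 1*(I)*conj(-I) + 1*(exp(3*I*pi/4))*conj(exp(-3*I*pi/4)) + 1*(-1)*conj(-1) + 1*(-exp(I*pi/4))*conj(exp(3*I*pi/4)) + 1*(-I)*conj(I) + 1*(exp(-I*pi/4))*conj(exp(I*pi/4))]
      = (1/8)[(1) + (I) + (-1) + (-I) + (1) + (I) + (-1) + (-I)] = 0/8 = 0
(Exp terms are combined using exp(i*s)*conj(exp(i*t)) = exp(i*(s-t)), and sums of them are collapsed using the identity that for every m > 1 the m distinct m-th roots of unity sum to 0, e.g. 1 + exp(2*I*pi/3) + exp(-2*I*pi/3) = 0.)
Hence the multiplicities are chi_1: 1. Dimension check: dim(chi_6)*dim(chi_3) = 1*1 = 1 and sum (mult * dim) = 1*1 = 1.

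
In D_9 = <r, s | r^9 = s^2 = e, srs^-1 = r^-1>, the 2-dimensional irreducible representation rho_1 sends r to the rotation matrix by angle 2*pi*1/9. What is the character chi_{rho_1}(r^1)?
chi_{rho_1}(r^1) = 2*cos(2*pi*1*1/9) = 2*cos(2*pi/9)

Reasoning: rho_1(r^1) is rotation by angle 2*pi*1*1/9, whose trace is 2*cos(2*pi*1*1/9) = 2*cos(2*pi/9).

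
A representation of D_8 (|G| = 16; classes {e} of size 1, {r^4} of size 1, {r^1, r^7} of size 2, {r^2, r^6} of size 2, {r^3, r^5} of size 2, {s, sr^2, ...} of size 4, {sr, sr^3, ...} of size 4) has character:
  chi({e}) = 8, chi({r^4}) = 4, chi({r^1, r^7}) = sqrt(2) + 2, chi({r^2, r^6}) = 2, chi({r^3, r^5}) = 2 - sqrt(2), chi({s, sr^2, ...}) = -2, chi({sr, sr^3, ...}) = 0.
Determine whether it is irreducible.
Not irreducible (reducible): <chi, chi> = 8 > 1.

Reasoning: <chi, chi> = (1/|G|) sum_C |C| * |chi(C)|^2 = (1/16)[1*|8|^2 + 1*|4|^2 + 2*|sqrt(2) + 2|^2 + 2*|2|^2 + 2*|2 - sqrt(2)|^2 + 4*|-2|^2 + 4*|0|^2]
  = (1/16)[(64) + (16) + (8*sqrt(2) + 12) + (8) + (12 - 8*sqrt(2)) + (16) + (0)] = 128/16 = 8.
A character is irreducible iff <chi, chi> = 1, so this representation is reducible.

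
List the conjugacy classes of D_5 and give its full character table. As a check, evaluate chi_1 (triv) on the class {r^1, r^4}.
Conjugacy classes: {e} of size 1, {r^1, r^4} of size 2, {r^2, r^3} of size 2, {s, sr, ..., sr^4} of size 5.
Character table:
  irrep \ class              {e} (size 1)  {r^1, r^4} (size 2)  {r^2, r^3} (size 2)  {s, sr, ..., sr^4} (size 5)
  chi_1 (triv)               1             1                    1                    1                          
  chi_2 (sign: r->1, s->-1)  1             1                    1                    -1                         
  chi_3 (2d, j=1)            2             -1/2 + sqrt(5)/2     -sqrt(5)/2 - 1/2     0                          
  chi_4 (2d, j=2)            2             -sqrt(5)/2 - 1/2     -1/2 + sqrt(5)/2     0                          

Spot check: chi_1 (triv) on {r^1, r^4} = 1.

Solution. D_5 has order 2*5 = 10 with 4 conjugacy classes, hence 4 irreducibles. Sum of squared dims 1 + 1 + 4 + 4 = 10 = |G|. Linear characters come from the abelianisation; the 2-dimensional irreps have character r^k -> 2*cos(2*pi*j*k/5), reflections -> 0.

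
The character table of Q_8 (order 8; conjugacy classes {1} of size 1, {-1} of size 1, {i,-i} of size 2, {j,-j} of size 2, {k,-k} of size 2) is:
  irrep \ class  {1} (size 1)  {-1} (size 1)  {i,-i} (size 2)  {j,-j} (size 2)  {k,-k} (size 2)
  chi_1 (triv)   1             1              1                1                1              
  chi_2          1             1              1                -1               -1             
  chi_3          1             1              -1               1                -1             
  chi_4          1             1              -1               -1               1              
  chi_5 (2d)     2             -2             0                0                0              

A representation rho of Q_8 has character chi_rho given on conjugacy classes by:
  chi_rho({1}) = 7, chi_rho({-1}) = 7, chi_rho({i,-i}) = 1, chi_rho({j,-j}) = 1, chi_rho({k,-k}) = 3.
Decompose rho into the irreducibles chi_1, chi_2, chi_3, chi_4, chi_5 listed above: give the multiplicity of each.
Multiplicities: chi_1: 3, chi_2: 1, chi_3: 1, chi_4: 2, chi_5: 0.

Justification: Use <chi_rho, chi> = (1/|G|) sum_C |C| * chi_rho(C) * conj(chi(C)) with |G| = 8 for each irreducible chi in the table:
  <chi_rho, chi_1> = (1/8)[1*(7)*conj(1) + 1*(7)*conj(1) + 2*(1)*conj(1) + 2*(1)*conj(1) + 2*(3)*conj(1)]
      = (1/8)[(7) + (7) + (2) + (2) + (6)] = 24/8 = 3
  <chi_rho, chi_2> = (1/8)[1*(7)*conj(1) + 1*(7)*conj(1) + 2*(1)*conj(1) + 2*(1)*conj(-1) + 2*(3)*conj(-1)]
      = (1/8)[(7) + (7) + (2) + (-2) + (-6)] = 8/8 = 1
  <chi_rho, chi_3> = (1/8)[1*(7)*conj(1) + 1*(7)*conj(1) + 2*(1)*conj(-1) + 2*(1)*conj(1) + 2*(3)*conj(-1)]
      = (1/8)[(7) + (7) + (-2) + (2) + (-6)] = 8/8 = 1
  <chi_rho, chi_4> = (1/8)[1*(7)*conj(1) + 1*(7)*conj(1) + 2*(1)*conj(-1) + 2*(1)*conj(-1) + 2*(3)*conj(1)]
      = (1/8)[(7) + (7) + (-2) + (-2) + (6)] = 16/8 = 2
  <chi_rho, chi_5> = (1/8)[1*(7)*conj(2) + 1*(7)*conj(-2) + 2*(1)*conj(0) + 2*(1)*conj(0) + 2*(3)*conj(0)]
      = (1/8)[(14) + (-14) + (0) + (0) + (0)] = 0/8 = 0
Dimension check: dim(rho) = sum (mult * dim) = 3*1 + 1*1 + 1*1 + 2*1 + 0*2 = 7 = chi_rho(e) = 7.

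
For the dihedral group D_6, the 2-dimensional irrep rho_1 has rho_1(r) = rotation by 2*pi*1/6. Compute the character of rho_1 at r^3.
chi_{rho_1}(r^3) = 2*cos(2*pi*1*3/6) = -2

Justification: rho_1(r^3) is rotation by angle 2*pi*1*3/6, whose trace is 2*cos(2*pi*1*3/6) = -2.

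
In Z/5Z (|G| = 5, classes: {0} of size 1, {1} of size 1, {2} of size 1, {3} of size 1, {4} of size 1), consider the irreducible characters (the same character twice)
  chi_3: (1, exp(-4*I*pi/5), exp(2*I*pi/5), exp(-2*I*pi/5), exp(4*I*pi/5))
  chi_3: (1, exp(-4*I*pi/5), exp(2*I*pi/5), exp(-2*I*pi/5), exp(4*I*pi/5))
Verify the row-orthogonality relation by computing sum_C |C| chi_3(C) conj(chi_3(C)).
Sum = 5 = |G| = 5; so <chi_3, chi_3> = 1 (norm-1 confirms irreducibility).

Details: Compute term by term over conjugacy classes (|C| * chi_3(C) * conj(chi_3(C))):
  1*(1)*conj(1) + 1*(exp(-4*I*pi/5))*conj(exp(-4*I*pi/5)) + 1*(exp(2*I*pi/5))*conj(exp(2*I*pi/5)) + 1*(exp(-2*I*pi/5))*conj(exp(-2*I*pi/5)) + 1*(exp(4*I*pi/5))*conj(exp(4*I*pi/5))
  = (1) + (1) + (1) + (1) + (1)
  = 5.
(Exp terms are combined using exp(i*s)*conj(exp(i*t)) = exp(i*(s-t)), and sums of them are collapsed using the identity that for every m > 1 the m distinct m-th roots of unity sum to 0, e.g. 1 + exp(2*I*pi/3) + exp(-2*I*pi/3) = 0.)
Dividing by |G| = 5 gives 5/5 = 1, matching the row-orthogonality relation <chi_3, chi_3> = [chi_3 = chi_3].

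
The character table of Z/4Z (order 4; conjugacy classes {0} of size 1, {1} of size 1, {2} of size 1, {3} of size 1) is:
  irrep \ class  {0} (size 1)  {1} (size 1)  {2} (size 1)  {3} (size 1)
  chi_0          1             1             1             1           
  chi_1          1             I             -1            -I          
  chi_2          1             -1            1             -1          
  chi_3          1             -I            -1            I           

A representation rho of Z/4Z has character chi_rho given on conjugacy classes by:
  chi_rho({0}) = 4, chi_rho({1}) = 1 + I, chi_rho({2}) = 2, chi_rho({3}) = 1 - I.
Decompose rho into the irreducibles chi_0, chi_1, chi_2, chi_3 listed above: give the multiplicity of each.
Multiplicities: chi_0: 2, chi_1: 1, chi_2: 1, chi_3: 0.

Solution. Use <chi_rho, chi> = (1/|G|) sum_C |C| * chi_rho(C) * conj(chi(C)) with |G| = 4 for each irreducible chi in the table:
  <chi_rho, chi_0> = (1/4)[1*(4)*conj(1) + 1*(1 + I)*conj(1) + 1*(2)*conj(1) + 1*(1 - I)*conj(1)]
      = (1/4)[(4) + (1 + I) + (2) + (1 - I)] = 8/4 = 2
  <chi_rho, chi_1> = (1/4)[1*(4)*conj(1) + 1*(1 + I)*conj(I) + 1*(2)*conj(-1) + 1*(1 - I)*conj(-I)]
      = (1/4)[(4) + (1 - I) + (-2) + (1 + I)] = 4/4 = 1
  <chi_rho, chi_2> = (1/4)[1*(4)*conj(1) + 1*(1 + I)*conj(-1) + 1*(2)*conj(1) + 1*(1 - I)*conj(-1)]
      = (1/4)[(4) + (-1 - I) + (2) + (-1 + I)] = 4/4 = 1
  <chi_rho, chi_3> = (1/4)[1*(4)*conj(1) + 1*(1 + I)*conj(-I) + 1*(2)*conj(-1) + 1*(1 - I)*conj(I)]
      = (1/4)[(4) + (-1 + I) + (-2) + (-1 - I)] = 0/4 = 0
(Exp terms are combined using exp(i*s)*conj(exp(i*t)) = exp(i*(s-t)), and sums of them are collapsed using the identity that for every m > 1 the m distinct m-th roots of unity sum to 0, e.g. 1 + exp(2*I*pi/3) + exp(-2*I*pi/3) = 0.)
Dimension check: dim(rho) = sum (mult * dim) = 2*1 + 1*1 + 1*1 + 0*1 = 4 = chi_rho(e) = 4.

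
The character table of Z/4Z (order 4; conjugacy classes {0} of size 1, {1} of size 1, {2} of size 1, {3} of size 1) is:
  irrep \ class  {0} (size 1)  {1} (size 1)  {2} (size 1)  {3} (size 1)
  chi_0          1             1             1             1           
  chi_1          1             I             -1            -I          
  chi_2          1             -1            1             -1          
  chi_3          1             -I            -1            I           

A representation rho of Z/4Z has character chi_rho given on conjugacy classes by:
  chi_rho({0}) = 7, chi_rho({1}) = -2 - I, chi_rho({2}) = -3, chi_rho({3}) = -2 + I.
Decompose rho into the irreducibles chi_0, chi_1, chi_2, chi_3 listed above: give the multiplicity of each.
Multiplicities: chi_0: 0, chi_1: 2, chi_2: 2, chi_3: 3.

Derivation: Use <chi_rho, chi> = (1/|G|) sum_C |C| * chi_rho(C) * conj(chi(C)) with |G| = 4 for each irreducible chi in the table:
  <chi_rho, chi_0> = (1/4)[1*(7)*conj(1) + 1*(-2 - I)*conj(1) + 1*(-3)*conj(1) + 1*(-2 + I)*conj(1)]
      = (1/4)[(7) + (-2 - I) + (-3) + (-2 + I)] = 0/4 = 0
  <chi_rho, chi_1> = (1/4)[1*(7)*conj(1) + 1*(-2 - I)*conj(I) + 1*(-3)*conj(-1) + 1*(-2 + I)*conj(-I)]
      = (1/4)[(7) + (-1 + 2*I) + (3) + (-1 - 2*I)] = 8/4 = 2
  <chi_rho, chi_2> = (1/4)[1*(7)*conj(1) + 1*(-2 - I)*conj(-1) + 1*(-3)*conj(1) + 1*(-2 + I)*conj(-1)]
      = (1/4)[(7) + (2 + I) + (-3) + (2 - I)] = 8/4 = 2
  <chi_rho, chi_3> = (1/4)[1*(7)*conj(1) + 1*(-2 - I)*conj(-I) + 1*(-3)*conj(-1) + 1*(-2 + I)*conj(I)]
      = (1/4)[(7) + (1 - 2*I) + (3) + (1 + 2*I)] = 12/4 = 3
(Exp terms are combined using exp(i*s)*conj(exp(i*t)) = exp(i*(s-t)), and sums of them are collapsed using the identity that for every m > 1 the m distinct m-th roots of unity sum to 0, e.g. 1 + exp(2*I*pi/3) + exp(-2*I*pi/3) = 0.)
Dimension check: dim(rho) = sum (mult * dim) = 0*1 + 2*1 + 2*1 + 3*1 = 7 = chi_rho(e) = 7.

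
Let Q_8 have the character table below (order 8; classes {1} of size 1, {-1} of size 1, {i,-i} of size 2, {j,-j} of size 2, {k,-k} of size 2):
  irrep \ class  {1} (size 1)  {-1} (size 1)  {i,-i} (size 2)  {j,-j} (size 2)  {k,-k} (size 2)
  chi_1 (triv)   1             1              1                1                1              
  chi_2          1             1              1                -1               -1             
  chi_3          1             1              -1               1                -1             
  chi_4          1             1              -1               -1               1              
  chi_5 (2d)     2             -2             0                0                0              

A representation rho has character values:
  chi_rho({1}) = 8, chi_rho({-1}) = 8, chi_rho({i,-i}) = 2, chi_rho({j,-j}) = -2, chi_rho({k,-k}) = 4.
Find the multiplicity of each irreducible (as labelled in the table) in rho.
Multiplicities: chi_1: 3, chi_2: 2, chi_3: 0, chi_4: 3, chi_5: 0.

Argument: Use <chi_rho, chi> = (1/|G|) sum_C |C| * chi_rho(C) * conj(chi(C)) with |G| = 8 for each irreducible chi in the table:
  <chi_rho, chi_1> = (1/8)[1*(8)*conj(1) + 1*(8)*conj(1) + 2*(2)*conj(1) + 2*(-2)*conj(1) + 2*(4)*conj(1)]
      = (1/8)[(8) + (8) + (4) + (-4) + (8)] = 24/8 = 3
  <chi_rho, chi_2> = (1/8)[1*(8)*conj(1) + 1*(8)*conj(1) + 2*(2)*conj(1) + 2*(-2)*conj(-1) + 2*(4)*conj(-1)]
      = (1/8)[(8) + (8) + (4) + (4) + (-8)] = 16/8 = 2
  <chi_rho, chi_3> = (1/8)[1*(8)*conj(1) + 1*(8)*conj(1) + 2*(2)*conj(-1) + 2*(-2)*conj(1) + 2*(4)*conj(-1)]
      = (1/8)[(8) + (8) + (-4) + (-4) + (-8)] = 0/8 = 0
  <chi_rho, chi_4> = (1/8)[1*(8)*conj(1) + 1*(8)*conj(1) + 2*(2)*conj(-1) + 2*(-2)*conj(-1) + 2*(4)*conj(1)]
      = (1/8)[(8) + (8) + (-4) + (4) + (8)] = 24/8 = 3
  <chi_rho, chi_5> = (1/8)[1*(8)*conj(2) + 1*(8)*conj(-2) + 2*(2)*conj(0) + 2*(-2)*conj(0) + 2*(4)*conj(0)]
      = (1/8)[(16) + (-16) + (0) + (0) + (0)] = 0/8 = 0
Dimension check: dim(rho) = sum (mult * dim) = 3*1 + 2*1 + 0*1 + 3*1 + 0*2 = 8 = chi_rho(e) = 8.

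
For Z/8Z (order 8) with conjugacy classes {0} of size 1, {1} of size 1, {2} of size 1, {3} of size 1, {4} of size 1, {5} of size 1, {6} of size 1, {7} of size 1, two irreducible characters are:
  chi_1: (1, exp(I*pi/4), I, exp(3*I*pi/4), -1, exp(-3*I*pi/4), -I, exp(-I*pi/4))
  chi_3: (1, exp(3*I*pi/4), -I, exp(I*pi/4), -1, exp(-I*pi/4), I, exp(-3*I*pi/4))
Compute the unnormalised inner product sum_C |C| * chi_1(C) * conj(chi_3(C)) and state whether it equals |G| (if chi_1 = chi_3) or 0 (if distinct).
Sum = 0; so <chi_1, chi_3> = 0 (distinct irreducibles are orthogonal).

Argument: Compute term by term over conjugacy classes (|C| * chi_1(C) * conj(chi_3(C))):
  1*(1)*conj(1) + 1*(exp(I*pi/4))*conj(exp(3*I*pi/4)) + 1*(I)*conj(-I) + 1*(exp(3*I*pi/4))*conj(exp(I*pi/4)) + 1*(-1)*conj(-1) + 1*(exp(-3*I*pi/4))*conj(exp(-I*pi/4)) + 1*(-I)*conj(I) + 1*(exp(-I*pi/4))*conj(exp(-3*I*pi/4))
  = (1) + (-I) + (-1) + (I) + (1) + (-I) + (-1) + (I)
  = 0.
(Exp terms are combined using exp(i*s)*conj(exp(i*t)) = exp(i*(s-t)), and sums of them are collapsed using the identity that for every m > 1 the m distinct m-th roots of unity sum to 0, e.g. 1 + exp(2*I*pi/3) + exp(-2*I*pi/3) = 0.)
Dividing by |G| = 8 gives 0/8 = 0, matching the row-orthogonality relation <chi_1, chi_3> = [chi_1 = chi_3].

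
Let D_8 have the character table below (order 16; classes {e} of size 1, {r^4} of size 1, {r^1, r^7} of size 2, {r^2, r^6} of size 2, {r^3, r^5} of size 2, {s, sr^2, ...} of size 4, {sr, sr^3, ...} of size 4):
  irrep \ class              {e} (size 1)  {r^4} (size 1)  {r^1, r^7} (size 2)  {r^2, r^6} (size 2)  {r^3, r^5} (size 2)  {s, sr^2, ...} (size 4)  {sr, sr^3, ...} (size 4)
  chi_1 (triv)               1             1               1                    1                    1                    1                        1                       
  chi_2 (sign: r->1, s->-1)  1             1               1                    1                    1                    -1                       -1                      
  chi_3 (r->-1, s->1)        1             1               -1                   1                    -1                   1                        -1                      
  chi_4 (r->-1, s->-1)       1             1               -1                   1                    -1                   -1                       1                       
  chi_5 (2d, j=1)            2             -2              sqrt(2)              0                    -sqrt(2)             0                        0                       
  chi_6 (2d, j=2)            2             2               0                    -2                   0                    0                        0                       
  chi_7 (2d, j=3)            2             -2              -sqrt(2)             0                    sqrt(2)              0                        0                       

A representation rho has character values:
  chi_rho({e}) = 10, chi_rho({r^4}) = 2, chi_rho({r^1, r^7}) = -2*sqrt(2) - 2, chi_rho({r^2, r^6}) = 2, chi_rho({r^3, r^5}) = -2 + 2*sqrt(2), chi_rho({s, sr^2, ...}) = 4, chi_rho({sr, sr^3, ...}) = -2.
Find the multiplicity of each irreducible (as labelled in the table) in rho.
Multiplicities: chi_1: 1, chi_2: 0, chi_3: 3, chi_4: 0, chi_5: 0, chi_6: 1, chi_7: 2.

Reasoning: Use <chi_rho, chi> = (1/|G|) sum_C |C| * chi_rho(C) * conj(chi(C)) with |G| = 16 for each irreducible chi in the table:
  <chi_rho, chi_1> = (1/16)[1*(10)*conj(1) + 1*(2)*conj(1) + 2*(-2*sqrt(2) - 2)*conj(1) + 2*(2)*conj(1) + 2*(-2 + 2*sqrt(2))*conj(1) + 4*(4)*conj(1) + 4*(-2)*conj(1)]
      = (1/16)[(10) + (2) + (-4*sqrt(2) - 4) + (4) + (-4 + 4*sqrt(2)) + (16) + (-8)] = 16/16 = 1
  <chi_rho, chi_2> = (1/16)[1*(10)*conj(1) + 1*(2)*conj(1) + 2*(-2*sqrt(2) - 2)*conj(1) + 2*(2)*conj(1) + 2*(-2 + 2*sqrt(2))*conj(1) + 4*(4)*conj(-1) + 4*(-2)*conj(-1)]
      = (1/16)[(10) + (2) + (-4*sqrt(2) - 4) + (4) + (-4 + 4*sqrt(2)) + (-16) + (8)] = 0/16 = 0
  <chi_rho, chi_3> = (1/16)[1*(10)*conj(1) + 1*(2)*conj(1) + 2*(-2*sqrt(2) - 2)*conj(-1) + 2*(2)*conj(1) + 2*(-2 + 2*sqrt(2))*conj(-1) + 4*(4)*conj(1) + 4*(-2)*conj(-1)]
      = (1/16)[(10) + (2) + (4 + 4*sqrt(2)) + (4) + (4 - 4*sqrt(2)) + (16) + (8)] = 48/16 = 3
  <chi_rho, chi_4> = (1/16)[1*(10)*conj(1) + 1*(2)*conj(1) + 2*(-2*sqrt(2) - 2)*conj(-1) + 2*(2)*conj(1) + 2*(-2 + 2*sqrt(2))*conj(-1) + 4*(4)*conj(-1) + 4*(-2)*conj(1)]
      = (1/16)[(10) + (2) + (4 + 4*sqrt(2)) + (4) + (4 - 4*sqrt(2)) + (-16) + (-8)] = 0/16 = 0
  <chi_rho, chi_5> = (1/16)[1*(10)*conj(2) + 1*(2)*conj(-2) + 2*(-2*sqrt(2) - 2)*conj(sqrt(2)) + 2*(2)*conj(0) + 2*(-2 + 2*sqrt(2))*conj(-sqrt(2)) + 4*(4)*conj(0) + 4*(-2)*conj(0)]
      = (1/16)[(20) + (-4) + (-8 - 4*sqrt(2)) + (0) + (-8 + 4*sqrt(2)) + (0) + (0)] = 0/16 = 0
  <chi_rho, chi_6> = (1/16)[1*(10)*conj(2) + 1*(2)*conj(2) + 2*(-2*sqrt(2) - 2)*conj(0) + 2*(2)*conj(-2) + 2*(-2 + 2*sqrt(2))*conj(0) + 4*(4)*conj(0) + 4*(-2)*conj(0)]
      = (1/16)[(20) + (4) + (0) + (-8) + (0) + (0) + (0)] = 16/16 = 1
  <chi_rho, chi_7> = (1/16)[1*(10)*conj(2) + 1*(2)*conj(-2) + 2*(-2*sqrt(2) - 2)*conj(-sqrt(2)) + 2*(2)*conj(0) + 2*(-2 + 2*sqrt(2))*conj(sqrt(2)) + 4*(4)*conj(0) + 4*(-2)*conj(0)]
      = (1/16)[(20) + (-4) + (4*sqrt(2) + 8) + (0) + (8 - 4*sqrt(2)) + (0) + (0)] = 32/16 = 2
Dimension check: dim(rho) = sum (mult * dim) = 1*1 + 0*1 + 3*1 + 0*1 + 0*2 + 1*2 + 2*2 = 10 = chi_rho(e) = 10.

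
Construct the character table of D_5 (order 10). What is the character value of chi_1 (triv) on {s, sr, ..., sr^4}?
Conjugacy classes: {e} of size 1, {r^1, r^4} of size 2, {r^2, r^3} of size 2, {s, sr, ..., sr^4} of size 5.
Character table:
  irrep \ class              {e} (size 1)  {r^1, r^4} (size 2)  {r^2, r^3} (size 2)  {s, sr, ..., sr^4} (size 5)
  chi_1 (triv)               1             1                    1                    1                          
  chi_2 (sign: r->1, s->-1)  1             1                    1                    -1                         
  chi_3 (2d, j=1)            2             -1/2 + sqrt(5)/2     -sqrt(5)/2 - 1/2     0                          
  chi_4 (2d, j=2)            2             -sqrt(5)/2 - 1/2     -1/2 + sqrt(5)/2     0                          

Spot check: chi_1 (triv) on {s, sr, ..., sr^4} = 1.

Argument: D_5 has order 2*5 = 10 with 4 conjugacy classes, hence 4 irreducibles. Sum of squared dims 1 + 1 + 4 + 4 = 10 = |G|. Linear characters come from the abelianisation; the 2-dimensional irreps have character r^k -> 2*cos(2*pi*j*k/5), reflections -> 0.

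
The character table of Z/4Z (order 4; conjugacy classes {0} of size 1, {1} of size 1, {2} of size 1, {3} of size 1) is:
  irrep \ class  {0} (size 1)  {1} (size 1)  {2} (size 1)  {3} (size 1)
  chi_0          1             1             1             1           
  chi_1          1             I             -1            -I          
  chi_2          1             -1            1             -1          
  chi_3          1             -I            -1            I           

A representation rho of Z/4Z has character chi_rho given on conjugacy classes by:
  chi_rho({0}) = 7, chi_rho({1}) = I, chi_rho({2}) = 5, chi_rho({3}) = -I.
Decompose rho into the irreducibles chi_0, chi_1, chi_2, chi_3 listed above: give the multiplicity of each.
Multiplicities: chi_0: 3, chi_1: 1, chi_2: 3, chi_3: 0.

Use <chi_rho, chi> = (1/|G|) sum_C |C| * chi_rho(C) * conj(chi(C)) with |G| = 4 for each irreducible chi in the table:
  <chi_rho, chi_0> = (1/4)[1*(7)*conj(1) + 1*(I)*conj(1) + 1*(5)*conj(1) + 1*(-I)*conj(1)]
      = (1/4)[(7) + (I) + (5) + (-I)] = 12/4 = 3
  <chi_rho, chi_1> = (1/4)[1*(7)*conj(1) + 1*(I)*conj(I) + 1*(5)*conj(-1) + 1*(-I)*conj(-I)]
      = (1/4)[(7) + (1) + (-5) + (1)] = 4/4 = 1
  <chi_rho, chi_2> = (1/4)[1*(7)*conj(1) + 1*(I)*conj(-1) + 1*(5)*conj(1) + 1*(-I)*conj(-1)]
      = (1/4)[(7) + (-I) + (5) + (I)] = 12/4 = 3
  <chi_rho, chi_3> = (1/4)[1*(7)*conj(1) + 1*(I)*conj(-I) + 1*(5)*conj(-1) + 1*(-I)*conj(I)]
      = (1/4)[(7) + (-1) + (-5) + (-1)] = 0/4 = 0
(Exp terms are combined using exp(i*s)*conj(exp(i*t)) = exp(i*(s-t)), and sums of them are collapsed using the identity that for every m > 1 the m distinct m-th roots of unity sum to 0, e.g. 1 + exp(2*I*pi/3) + exp(-2*I*pi/3) = 0.)
Dimension check: dim(rho) = sum (mult * dim) = 3*1 + 1*1 + 3*1 + 0*1 = 7 = chi_rho(e) = 7.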